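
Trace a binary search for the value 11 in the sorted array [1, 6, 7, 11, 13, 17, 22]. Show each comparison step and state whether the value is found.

Binary search for 11 in [1, 6, 7, 11, 13, 17, 22]:

lo=0, hi=6, mid=3, arr[mid]=11 -> Found target at index 3!

Binary search finds 11 at index 3 after 1 comparisons. The search repeatedly halves the search space by comparing with the middle element.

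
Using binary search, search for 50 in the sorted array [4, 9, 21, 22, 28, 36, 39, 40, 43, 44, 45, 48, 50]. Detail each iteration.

Binary search for 50 in [4, 9, 21, 22, 28, 36, 39, 40, 43, 44, 45, 48, 50]:

lo=0, hi=12, mid=6, arr[mid]=39 -> 39 < 50, search right half
lo=7, hi=12, mid=9, arr[mid]=44 -> 44 < 50, search right half
lo=10, hi=12, mid=11, arr[mid]=48 -> 48 < 50, search right half
lo=12, hi=12, mid=12, arr[mid]=50 -> Found target at index 12!

Binary search finds 50 at index 12 after 4 comparisons. The search repeatedly halves the search space by comparing with the middle element.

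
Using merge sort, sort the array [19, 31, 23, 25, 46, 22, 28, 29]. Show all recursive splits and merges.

Merge sort trace:

Split: [19, 31, 23, 25, 46, 22, 28, 29] -> [19, 31, 23, 25] and [46, 22, 28, 29]
  Split: [19, 31, 23, 25] -> [19, 31] and [23, 25]
    Split: [19, 31] -> [19] and [31]
    Merge: [19] + [31] -> [19, 31]
    Split: [23, 25] -> [23] and [25]
    Merge: [23] + [25] -> [23, 25]
  Merge: [19, 31] + [23, 25] -> [19, 23, 25, 31]
  Split: [46, 22, 28, 29] -> [46, 22] and [28, 29]
    Split: [46, 22] -> [46] and [22]
    Merge: [46] + [22] -> [22, 46]
    Split: [28, 29] -> [28] and [29]
    Merge: [28] + [29] -> [28, 29]
  Merge: [22, 46] + [28, 29] -> [22, 28, 29, 46]
Merge: [19, 23, 25, 31] + [22, 28, 29, 46] -> [19, 22, 23, 25, 28, 29, 31, 46]

Final sorted array: [19, 22, 23, 25, 28, 29, 31, 46]

The merge sort proceeds by recursively splitting the array and merging sorted halves.
After all merges, the sorted array is [19, 22, 23, 25, 28, 29, 31, 46].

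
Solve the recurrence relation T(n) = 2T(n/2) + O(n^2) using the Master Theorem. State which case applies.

Master Theorem for T(n) = 2T(n/2) + O(n^2):

a = 2, b = 2, c = 2
log_b(a) = log_2(2) = 1.0000

Case 3: c = 2 > log_2(2) = 1.0000
T(n) = O(n^2) = O(n^2)

For T(n) = 2T(n/2) + O(n^2): log_2(2) = 1.0000. This is Case 3 of the Master Theorem (c > log_b(a), work dominated by root), giving O(n^2).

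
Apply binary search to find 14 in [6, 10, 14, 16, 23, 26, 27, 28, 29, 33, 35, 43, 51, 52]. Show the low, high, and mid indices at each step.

Binary search for 14 in [6, 10, 14, 16, 23, 26, 27, 28, 29, 33, 35, 43, 51, 52]:

lo=0, hi=13, mid=6, arr[mid]=27 -> 27 > 14, search left half
lo=0, hi=5, mid=2, arr[mid]=14 -> Found target at index 2!

Binary search finds 14 at index 2 after 2 comparisons. The search repeatedly halves the search space by comparing with the middle element.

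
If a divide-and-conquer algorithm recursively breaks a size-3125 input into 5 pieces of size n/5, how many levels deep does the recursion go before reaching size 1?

For divide and conquer with division factor 5:

Problem sizes at each level:
Level 0: 3125
Level 1: 625
Level 2: 125
Level 3: 25
Level 4: 5
Level 5: 1

The root is level 0 and the size-1 base case is level 5 (the tree spans levels 0 through 5, i.e. 6 levels counting the root), so the depth is the number of divisions: log_5(3125) = 5

The recursion tree depth is log_5(3125) = 5. At each level, the problem size is divided by 5, so it takes 5 divisions to reduce to a base case of size 1. The algorithm makes 5 recursive calls at each level.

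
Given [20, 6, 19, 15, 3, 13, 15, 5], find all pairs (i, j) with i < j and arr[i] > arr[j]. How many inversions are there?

Finding inversions in [20, 6, 19, 15, 3, 13, 15, 5]:

(0, 1): arr[0]=20 > arr[1]=6
(0, 2): arr[0]=20 > arr[2]=19
(0, 3): arr[0]=20 > arr[3]=15
(0, 4): arr[0]=20 > arr[4]=3
(0, 5): arr[0]=20 > arr[5]=13
(0, 6): arr[0]=20 > arr[6]=15
(0, 7): arr[0]=20 > arr[7]=5
(1, 4): arr[1]=6 > arr[4]=3
(1, 7): arr[1]=6 > arr[7]=5
(2, 3): arr[2]=19 > arr[3]=15
(2, 4): arr[2]=19 > arr[4]=3
(2, 5): arr[2]=19 > arr[5]=13
(2, 6): arr[2]=19 > arr[6]=15
(2, 7): arr[2]=19 > arr[7]=5
(3, 4): arr[3]=15 > arr[4]=3
(3, 5): arr[3]=15 > arr[5]=13
(3, 7): arr[3]=15 > arr[7]=5
(5, 7): arr[5]=13 > arr[7]=5
(6, 7): arr[6]=15 > arr[7]=5

Total inversions: 19

The array has 19 inversion(s): (0,1), (0,2), (0,3), (0,4), (0,5), (0,6), (0,7), (1,4), (1,7), (2,3), (2,4), (2,5), (2,6), (2,7), (3,4), (3,5), (3,7), (5,7), (6,7). Each pair (i,j) satisfies i < j and arr[i] > arr[j].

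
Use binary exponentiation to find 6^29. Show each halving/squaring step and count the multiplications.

Computing 6^29 by squaring (build up from 6^1; each line after the first costs one multiplication):

6^1 = 6
6^2 = (6^1)^2 = 6^2 = 36
6^3 = 6 * 6^2 = 6 * 36 = 216
6^6 = (6^3)^2 = 216^2 = 46656
6^7 = 6 * 6^6 = 6 * 46656 = 279936
6^14 = (6^7)^2 = 279936^2 = 78364164096
6^28 = (6^14)^2 = 78364164096^2 = 6140942214464815497216
6^29 = 6 * 6^28 = 6 * 6140942214464815497216 = 36845653286788892983296

Result: 36845653286788892983296
Multiplications needed: 7 (7 lines after 6^1)

6^29 = 36845653286788892983296. Using exponentiation by squaring, this requires 7 multiplications. The key idea: if the exponent is even, square the half-power; if odd, multiply by the base once.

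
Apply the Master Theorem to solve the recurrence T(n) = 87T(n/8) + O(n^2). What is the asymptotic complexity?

Master Theorem for T(n) = 87T(n/8) + O(n^2):

a = 87, b = 8, c = 2
log_b(a) = log_8(87) = 2.1476

Case 1: c = 2 < log_8(87) = 2.1476
T(n) = O(n^(log_8 87))

For T(n) = 87T(n/8) + O(n^2): log_8(87) = 2.1476. This is Case 1 of the Master Theorem (c < log_b(a), work dominated by leaves), giving O(n^(log_8 87)).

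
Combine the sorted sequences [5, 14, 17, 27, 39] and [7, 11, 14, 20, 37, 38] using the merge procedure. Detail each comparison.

Merging process:

Compare 5 vs 7: take 5 from left. Merged: [5]
Compare 14 vs 7: take 7 from right. Merged: [5, 7]
Compare 14 vs 11: take 11 from right. Merged: [5, 7, 11]
Compare 14 vs 14: take 14 from left. Merged: [5, 7, 11, 14]
Compare 17 vs 14: take 14 from right. Merged: [5, 7, 11, 14, 14]
Compare 17 vs 20: take 17 from left. Merged: [5, 7, 11, 14, 14, 17]
Compare 27 vs 20: take 20 from right. Merged: [5, 7, 11, 14, 14, 17, 20]
Compare 27 vs 37: take 27 from left. Merged: [5, 7, 11, 14, 14, 17, 20, 27]
Compare 39 vs 37: take 37 from right. Merged: [5, 7, 11, 14, 14, 17, 20, 27, 37]
Compare 39 vs 38: take 38 from right. Merged: [5, 7, 11, 14, 14, 17, 20, 27, 37, 38]
Append remaining from left: [39]. Merged: [5, 7, 11, 14, 14, 17, 20, 27, 37, 38, 39]

Final merged array: [5, 7, 11, 14, 14, 17, 20, 27, 37, 38, 39]
Total comparisons: 10

The merged array is [5, 7, 11, 14, 14, 17, 20, 27, 37, 38, 39], requiring 10 comparisons. The merge step runs in O(n) time where n is the total number of elements.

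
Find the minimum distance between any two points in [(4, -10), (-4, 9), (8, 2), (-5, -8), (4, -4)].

Computing all pairwise distances among 5 points:

d((4, -10), (-4, 9)) = 20.6155
d((4, -10), (8, 2)) = 12.6491
d((4, -10), (-5, -8)) = 9.2195
d((4, -10), (4, -4)) = 6.0 <-- minimum
d((-4, 9), (8, 2)) = 13.8924
d((-4, 9), (-5, -8)) = 17.0294
d((-4, 9), (4, -4)) = 15.2643
d((8, 2), (-5, -8)) = 16.4012
d((8, 2), (4, -4)) = 7.2111
d((-5, -8), (4, -4)) = 9.8489

Closest pair: (4, -10) and (4, -4) with distance 6.0

The closest pair is (4, -10) and (4, -4) with Euclidean distance 6.0. For 5 points, brute-force pairwise comparison is shown above. For large n, the divide-and-conquer algorithm (sort by x, recurse on halves, check the dividing strip) achieves O(n log n).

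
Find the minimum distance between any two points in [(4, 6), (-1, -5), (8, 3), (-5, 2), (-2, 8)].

Computing all pairwise distances among 5 points:

d((4, 6), (-1, -5)) = 12.083
d((4, 6), (8, 3)) = 5.0 <-- minimum
d((4, 6), (-5, 2)) = 9.8489
d((4, 6), (-2, 8)) = 6.3246
d((-1, -5), (8, 3)) = 12.0416
d((-1, -5), (-5, 2)) = 8.0623
d((-1, -5), (-2, 8)) = 13.0384
d((8, 3), (-5, 2)) = 13.0384
d((8, 3), (-2, 8)) = 11.1803
d((-5, 2), (-2, 8)) = 6.7082

Closest pair: (4, 6) and (8, 3) with distance 5.0

The closest pair is (4, 6) and (8, 3) with Euclidean distance 5.0. For 5 points, brute-force pairwise comparison is shown above. For large n, the divide-and-conquer algorithm (sort by x, recurse on halves, check the dividing strip) achieves O(n log n).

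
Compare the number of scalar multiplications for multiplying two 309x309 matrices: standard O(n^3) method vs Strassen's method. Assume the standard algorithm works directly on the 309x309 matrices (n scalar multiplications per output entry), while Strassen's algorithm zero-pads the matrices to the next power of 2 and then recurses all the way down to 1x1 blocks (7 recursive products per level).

Matrix multiplication for 309x309 matrices:

Strassen's algorithm requires power-of-2 dimensions. Pad 309x309 to 512x512 (next power of 2).

Standard algorithm: 309^3 = 29503629 multiplications
Strassen's algorithm: 7^(log2(512)) = 7^9 = 40353607 multiplications
Difference: 29503629 - 40353607 = -10849978 (Strassen uses MORE here due to padding overhead — for small or just-over-power-of-2 n, padding can outweigh the per-level savings)

Standard: 29503629 multiplications (309^3). Strassen: 40353607 multiplications (7^9, after padding to 512x512). Strassen reduces 8 recursive multiplications to 7 at each level.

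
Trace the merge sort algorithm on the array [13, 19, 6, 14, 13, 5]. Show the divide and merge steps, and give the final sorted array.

Merge sort trace:

Split: [13, 19, 6, 14, 13, 5] -> [13, 19, 6] and [14, 13, 5]
  Split: [13, 19, 6] -> [13] and [19, 6]
    Split: [19, 6] -> [19] and [6]
    Merge: [19] + [6] -> [6, 19]
  Merge: [13] + [6, 19] -> [6, 13, 19]
  Split: [14, 13, 5] -> [14] and [13, 5]
    Split: [13, 5] -> [13] and [5]
    Merge: [13] + [5] -> [5, 13]
  Merge: [14] + [5, 13] -> [5, 13, 14]
Merge: [6, 13, 19] + [5, 13, 14] -> [5, 6, 13, 13, 14, 19]

Final sorted array: [5, 6, 13, 13, 14, 19]

The merge sort proceeds by recursively splitting the array and merging sorted halves.
After all merges, the sorted array is [5, 6, 13, 13, 14, 19].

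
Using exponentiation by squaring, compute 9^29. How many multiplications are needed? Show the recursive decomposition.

Computing 9^29 by squaring (build up from 9^1; each line after the first costs one multiplication):

9^1 = 9
9^2 = (9^1)^2 = 9^2 = 81
9^3 = 9 * 9^2 = 9 * 81 = 729
9^6 = (9^3)^2 = 729^2 = 531441
9^7 = 9 * 9^6 = 9 * 531441 = 4782969
9^14 = (9^7)^2 = 4782969^2 = 22876792454961
9^28 = (9^14)^2 = 22876792454961^2 = 523347633027360537213511521
9^29 = 9 * 9^28 = 9 * 523347633027360537213511521 = 4710128697246244834921603689

Result: 4710128697246244834921603689
Multiplications needed: 7 (7 lines after 9^1)

9^29 = 4710128697246244834921603689. Using exponentiation by squaring, this requires 7 multiplications. The key idea: if the exponent is even, square the half-power; if odd, multiply by the base once.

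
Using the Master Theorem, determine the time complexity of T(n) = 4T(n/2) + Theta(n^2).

Master Theorem for T(n) = 4T(n/2) + O(n^2):

a = 4, b = 2, c = 2
log_b(a) = log_2(4) = 2.0000

Case 2: c = 2 = log_2(4) = 2.0000
T(n) = O(n^2 log n) = O(n^2 log n)

For T(n) = 4T(n/2) + O(n^2): log_2(4) = 2.0000. This is Case 2 of the Master Theorem (c = log_b(a), equal work at all levels), giving O(n^2 log n).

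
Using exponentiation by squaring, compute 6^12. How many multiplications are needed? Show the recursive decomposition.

Computing 6^12 by squaring (build up from 6^1; each line after the first costs one multiplication):

6^1 = 6
6^2 = (6^1)^2 = 6^2 = 36
6^3 = 6 * 6^2 = 6 * 36 = 216
6^6 = (6^3)^2 = 216^2 = 46656
6^12 = (6^6)^2 = 46656^2 = 2176782336

Result: 2176782336
Multiplications needed: 4 (4 lines after 6^1)

6^12 = 2176782336. Using exponentiation by squaring, this requires 4 multiplications. The key idea: if the exponent is even, square the half-power; if odd, multiply by the base once.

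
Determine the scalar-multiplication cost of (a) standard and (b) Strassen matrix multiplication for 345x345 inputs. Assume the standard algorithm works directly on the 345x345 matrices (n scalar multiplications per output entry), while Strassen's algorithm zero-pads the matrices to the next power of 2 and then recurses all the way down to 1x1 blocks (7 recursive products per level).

Matrix multiplication for 345x345 matrices:

Strassen's algorithm requires power-of-2 dimensions. Pad 345x345 to 512x512 (next power of 2).

Standard algorithm: 345^3 = 41063625 multiplications
Strassen's algorithm: 7^(log2(512)) = 7^9 = 40353607 multiplications
Savings: 41063625 - 40353607 = 710018 multiplications

Standard: 41063625 multiplications (345^3). Strassen: 40353607 multiplications (7^9, after padding to 512x512). Strassen reduces 8 recursive multiplications to 7 at each level.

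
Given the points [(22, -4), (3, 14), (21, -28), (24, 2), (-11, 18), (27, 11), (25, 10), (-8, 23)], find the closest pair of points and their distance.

Computing all pairwise distances among 8 points:

d((22, -4), (3, 14)) = 26.1725
d((22, -4), (21, -28)) = 24.0208
d((22, -4), (24, 2)) = 6.3246
d((22, -4), (-11, 18)) = 39.6611
d((22, -4), (27, 11)) = 15.8114
d((22, -4), (25, 10)) = 14.3178
d((22, -4), (-8, 23)) = 40.3609
d((3, 14), (21, -28)) = 45.6946
d((3, 14), (24, 2)) = 24.1868
d((3, 14), (-11, 18)) = 14.5602
d((3, 14), (27, 11)) = 24.1868
d((3, 14), (25, 10)) = 22.3607
d((3, 14), (-8, 23)) = 14.2127
d((21, -28), (24, 2)) = 30.1496
d((21, -28), (-11, 18)) = 56.0357
d((21, -28), (27, 11)) = 39.4588
d((21, -28), (25, 10)) = 38.2099
d((21, -28), (-8, 23)) = 58.6686
d((24, 2), (-11, 18)) = 38.4838
d((24, 2), (27, 11)) = 9.4868
d((24, 2), (25, 10)) = 8.0623
d((24, 2), (-8, 23)) = 38.2753
d((-11, 18), (27, 11)) = 38.6394
d((-11, 18), (25, 10)) = 36.8782
d((-11, 18), (-8, 23)) = 5.831
d((27, 11), (25, 10)) = 2.2361 <-- minimum
d((27, 11), (-8, 23)) = 37.0
d((25, 10), (-8, 23)) = 35.4683

Closest pair: (27, 11) and (25, 10) with distance 2.2361

The closest pair is (27, 11) and (25, 10) with Euclidean distance 2.2361. For 8 points, brute-force pairwise comparison is shown above. For large n, the divide-and-conquer algorithm (sort by x, recurse on halves, check the dividing strip) achieves O(n log n).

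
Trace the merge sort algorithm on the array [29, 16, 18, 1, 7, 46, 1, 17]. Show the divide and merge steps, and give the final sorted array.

Merge sort trace:

Split: [29, 16, 18, 1, 7, 46, 1, 17] -> [29, 16, 18, 1] and [7, 46, 1, 17]
  Split: [29, 16, 18, 1] -> [29, 16] and [18, 1]
    Split: [29, 16] -> [29] and [16]
    Merge: [29] + [16] -> [16, 29]
    Split: [18, 1] -> [18] and [1]
    Merge: [18] + [1] -> [1, 18]
  Merge: [16, 29] + [1, 18] -> [1, 16, 18, 29]
  Split: [7, 46, 1, 17] -> [7, 46] and [1, 17]
    Split: [7, 46] -> [7] and [46]
    Merge: [7] + [46] -> [7, 46]
    Split: [1, 17] -> [1] and [17]
    Merge: [1] + [17] -> [1, 17]
  Merge: [7, 46] + [1, 17] -> [1, 7, 17, 46]
Merge: [1, 16, 18, 29] + [1, 7, 17, 46] -> [1, 1, 7, 16, 17, 18, 29, 46]

Final sorted array: [1, 1, 7, 16, 17, 18, 29, 46]

The merge sort proceeds by recursively splitting the array and merging sorted halves.
After all merges, the sorted array is [1, 1, 7, 16, 17, 18, 29, 46].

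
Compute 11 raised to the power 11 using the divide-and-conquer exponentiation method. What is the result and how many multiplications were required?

Computing 11^11 by squaring (build up from 11^1; each line after the first costs one multiplication):

11^1 = 11
11^2 = (11^1)^2 = 11^2 = 121
11^4 = (11^2)^2 = 121^2 = 14641
11^5 = 11 * 11^4 = 11 * 14641 = 161051
11^10 = (11^5)^2 = 161051^2 = 25937424601
11^11 = 11 * 11^10 = 11 * 25937424601 = 285311670611

Result: 285311670611
Multiplications needed: 5 (5 lines after 11^1)

11^11 = 285311670611. Using exponentiation by squaring, this requires 5 multiplications. The key idea: if the exponent is even, square the half-power; if odd, multiply by the base once.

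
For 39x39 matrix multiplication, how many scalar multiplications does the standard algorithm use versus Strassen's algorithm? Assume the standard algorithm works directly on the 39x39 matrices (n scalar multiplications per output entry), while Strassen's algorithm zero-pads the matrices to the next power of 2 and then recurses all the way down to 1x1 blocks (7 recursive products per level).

Matrix multiplication for 39x39 matrices:

Strassen's algorithm requires power-of-2 dimensions. Pad 39x39 to 64x64 (next power of 2).

Standard algorithm: 39^3 = 59319 multiplications
Strassen's algorithm: 7^(log2(64)) = 7^6 = 117649 multiplications
Difference: 59319 - 117649 = -58330 (Strassen uses MORE here due to padding overhead — for small or just-over-power-of-2 n, padding can outweigh the per-level savings)

Standard: 59319 multiplications (39^3). Strassen: 117649 multiplications (7^6, after padding to 64x64). Strassen reduces 8 recursive multiplications to 7 at each level.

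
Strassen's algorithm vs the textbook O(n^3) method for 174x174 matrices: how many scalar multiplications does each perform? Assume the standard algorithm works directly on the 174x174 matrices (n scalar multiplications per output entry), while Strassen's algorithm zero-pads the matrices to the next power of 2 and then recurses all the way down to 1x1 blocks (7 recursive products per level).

Matrix multiplication for 174x174 matrices:

Strassen's algorithm requires power-of-2 dimensions. Pad 174x174 to 256x256 (next power of 2).

Standard algorithm: 174^3 = 5268024 multiplications
Strassen's algorithm: 7^(log2(256)) = 7^8 = 5764801 multiplications
Difference: 5268024 - 5764801 = -496777 (Strassen uses MORE here due to padding overhead — for small or just-over-power-of-2 n, padding can outweigh the per-level savings)

Standard: 5268024 multiplications (174^3). Strassen: 5764801 multiplications (7^8, after padding to 256x256). Strassen reduces 8 recursive multiplications to 7 at each level.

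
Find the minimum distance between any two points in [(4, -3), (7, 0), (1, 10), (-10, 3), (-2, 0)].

Computing all pairwise distances among 5 points:

d((4, -3), (7, 0)) = 4.2426 <-- minimum
d((4, -3), (1, 10)) = 13.3417
d((4, -3), (-10, 3)) = 15.2315
d((4, -3), (-2, 0)) = 6.7082
d((7, 0), (1, 10)) = 11.6619
d((7, 0), (-10, 3)) = 17.2627
d((7, 0), (-2, 0)) = 9.0
d((1, 10), (-10, 3)) = 13.0384
d((1, 10), (-2, 0)) = 10.4403
d((-10, 3), (-2, 0)) = 8.544

Closest pair: (4, -3) and (7, 0) with distance 4.2426

The closest pair is (4, -3) and (7, 0) with Euclidean distance 4.2426. For 5 points, brute-force pairwise comparison is shown above. For large n, the divide-and-conquer algorithm (sort by x, recurse on halves, check the dividing strip) achieves O(n log n).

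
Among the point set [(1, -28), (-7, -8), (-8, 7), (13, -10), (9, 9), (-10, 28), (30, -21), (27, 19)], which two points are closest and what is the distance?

Computing all pairwise distances among 8 points:

d((1, -28), (-7, -8)) = 21.5407
d((1, -28), (-8, 7)) = 36.1386
d((1, -28), (13, -10)) = 21.6333
d((1, -28), (9, 9)) = 37.855
d((1, -28), (-10, 28)) = 57.0701
d((1, -28), (30, -21)) = 29.8329
d((1, -28), (27, 19)) = 53.7122
d((-7, -8), (-8, 7)) = 15.0333 <-- minimum
d((-7, -8), (13, -10)) = 20.0998
d((-7, -8), (9, 9)) = 23.3452
d((-7, -8), (-10, 28)) = 36.1248
d((-7, -8), (30, -21)) = 39.2173
d((-7, -8), (27, 19)) = 43.4166
d((-8, 7), (13, -10)) = 27.0185
d((-8, 7), (9, 9)) = 17.1172
d((-8, 7), (-10, 28)) = 21.095
d((-8, 7), (30, -21)) = 47.2017
d((-8, 7), (27, 19)) = 37.0
d((13, -10), (9, 9)) = 19.4165
d((13, -10), (-10, 28)) = 44.4185
d((13, -10), (30, -21)) = 20.2485
d((13, -10), (27, 19)) = 32.2025
d((9, 9), (-10, 28)) = 26.8701
d((9, 9), (30, -21)) = 36.6197
d((9, 9), (27, 19)) = 20.5913
d((-10, 28), (30, -21)) = 63.2535
d((-10, 28), (27, 19)) = 38.0789
d((30, -21), (27, 19)) = 40.1123

Closest pair: (-7, -8) and (-8, 7) with distance 15.0333

The closest pair is (-7, -8) and (-8, 7) with Euclidean distance 15.0333. For 8 points, brute-force pairwise comparison is shown above. For large n, the divide-and-conquer algorithm (sort by x, recurse on halves, check the dividing strip) achieves O(n log n).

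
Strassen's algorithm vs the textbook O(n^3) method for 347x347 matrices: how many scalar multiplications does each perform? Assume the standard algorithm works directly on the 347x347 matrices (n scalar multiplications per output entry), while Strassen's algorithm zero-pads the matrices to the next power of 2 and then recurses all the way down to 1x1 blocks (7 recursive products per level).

Matrix multiplication for 347x347 matrices:

Strassen's algorithm requires power-of-2 dimensions. Pad 347x347 to 512x512 (next power of 2).

Standard algorithm: 347^3 = 41781923 multiplications
Strassen's algorithm: 7^(log2(512)) = 7^9 = 40353607 multiplications
Savings: 41781923 - 40353607 = 1428316 multiplications

Standard: 41781923 multiplications (347^3). Strassen: 40353607 multiplications (7^9, after padding to 512x512). Strassen reduces 8 recursive multiplications to 7 at each level.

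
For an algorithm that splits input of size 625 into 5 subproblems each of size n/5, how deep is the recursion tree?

For divide and conquer with division factor 5:

Problem sizes at each level:
Level 0: 625
Level 1: 125
Level 2: 25
Level 3: 5
Level 4: 1

The root is level 0 and the size-1 base case is level 4 (the tree spans levels 0 through 4, i.e. 5 levels counting the root), so the depth is the number of divisions: log_5(625) = 4

The recursion tree depth is log_5(625) = 4. At each level, the problem size is divided by 5, so it takes 4 divisions to reduce to a base case of size 1. The algorithm makes 5 recursive calls at each level.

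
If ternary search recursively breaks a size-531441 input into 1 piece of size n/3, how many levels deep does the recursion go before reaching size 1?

For divide and conquer with division factor 3:

Problem sizes at each level:
Level 0: 531441
Level 1: 177147
Level 2: 59049
Level 3: 19683
Level 4: 6561
Level 5: 2187
Level 6: 729
Level 7: 243
Level 8: 81
Level 9: 27
Level 10: 9
Level 11: 3
Level 12: 1

The root is level 0 and the size-1 base case is level 12 (the tree spans levels 0 through 12, i.e. 13 levels counting the root), so the depth is the number of divisions: log_3(531441) = 12

The recursion tree depth is log_3(531441) = 12. At each level, the problem size is divided by 3, so it takes 12 divisions to reduce to a base case of size 1. The algorithm makes 1 recursive call at each level.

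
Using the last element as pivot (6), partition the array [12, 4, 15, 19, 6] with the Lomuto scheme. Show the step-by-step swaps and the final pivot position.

Lomuto partition with pivot = 6:

Initial array: [12, 4, 15, 19, 6]

arr[0]=12 > 6: no swap
arr[1]=4 <= 6: swap with position 0, array becomes [4, 12, 15, 19, 6]
arr[2]=15 > 6: no swap
arr[3]=19 > 6: no swap

Place pivot at position 1: [4, 6, 15, 19, 12]
Pivot position: 1

After partitioning with pivot 6, the array becomes [4, 6, 15, 19, 12]. The pivot is placed at index 1. All elements to the left of the pivot are <= 6, and all elements to the right are > 6.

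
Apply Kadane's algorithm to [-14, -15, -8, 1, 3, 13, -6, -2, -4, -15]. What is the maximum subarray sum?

Using Kadane's algorithm on [-14, -15, -8, 1, 3, 13, -6, -2, -4, -15]:

Scanning through the array:
Position 1 (value -15): max_ending_here = -15, max_so_far = -14
Position 2 (value -8): max_ending_here = -8, max_so_far = -8
Position 3 (value 1): max_ending_here = 1, max_so_far = 1
Position 4 (value 3): max_ending_here = 4, max_so_far = 4
Position 5 (value 13): max_ending_here = 17, max_so_far = 17
Position 6 (value -6): max_ending_here = 11, max_so_far = 17
Position 7 (value -2): max_ending_here = 9, max_so_far = 17
Position 8 (value -4): max_ending_here = 5, max_so_far = 17
Position 9 (value -15): max_ending_here = -10, max_so_far = 17

Maximum subarray: [1, 3, 13]
Maximum sum: 17

The maximum subarray is [1, 3, 13] with sum 17. This subarray runs from index 3 to index 5.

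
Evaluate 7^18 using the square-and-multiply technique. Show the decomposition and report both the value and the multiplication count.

Computing 7^18 by squaring (build up from 7^1; each line after the first costs one multiplication):

7^1 = 7
7^2 = (7^1)^2 = 7^2 = 49
7^4 = (7^2)^2 = 49^2 = 2401
7^8 = (7^4)^2 = 2401^2 = 5764801
7^9 = 7 * 7^8 = 7 * 5764801 = 40353607
7^18 = (7^9)^2 = 40353607^2 = 1628413597910449

Result: 1628413597910449
Multiplications needed: 5 (5 lines after 7^1)

7^18 = 1628413597910449. Using exponentiation by squaring, this requires 5 multiplications. The key idea: if the exponent is even, square the half-power; if odd, multiply by the base once.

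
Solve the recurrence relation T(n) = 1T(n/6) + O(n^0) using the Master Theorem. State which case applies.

Master Theorem for T(n) = 1T(n/6) + O(n^0):

a = 1, b = 6, c = 0
log_b(a) = log_6(1) = 0.0000

Case 2: c = 0 = log_6(1) = 0.0000
T(n) = O(n^0 log n) = O(log n)

For T(n) = 1T(n/6) + O(n^0): log_6(1) = 0.0000. This is Case 2 of the Master Theorem (c = log_b(a), equal work at all levels), giving O(log n).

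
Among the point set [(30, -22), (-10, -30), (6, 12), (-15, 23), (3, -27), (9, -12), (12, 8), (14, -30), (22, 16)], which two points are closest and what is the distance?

Computing all pairwise distances among 9 points:

d((30, -22), (-10, -30)) = 40.7922
d((30, -22), (6, 12)) = 41.6173
d((30, -22), (-15, 23)) = 63.6396
d((30, -22), (3, -27)) = 27.4591
d((30, -22), (9, -12)) = 23.2594
d((30, -22), (12, 8)) = 34.9857
d((30, -22), (14, -30)) = 17.8885
d((30, -22), (22, 16)) = 38.833
d((-10, -30), (6, 12)) = 44.9444
d((-10, -30), (-15, 23)) = 53.2353
d((-10, -30), (3, -27)) = 13.3417
d((-10, -30), (9, -12)) = 26.1725
d((-10, -30), (12, 8)) = 43.909
d((-10, -30), (14, -30)) = 24.0
d((-10, -30), (22, 16)) = 56.0357
d((6, 12), (-15, 23)) = 23.7065
d((6, 12), (3, -27)) = 39.1152
d((6, 12), (9, -12)) = 24.1868
d((6, 12), (12, 8)) = 7.2111 <-- minimum
d((6, 12), (14, -30)) = 42.7551
d((6, 12), (22, 16)) = 16.4924
d((-15, 23), (3, -27)) = 53.1413
d((-15, 23), (9, -12)) = 42.4382
d((-15, 23), (12, 8)) = 30.8869
d((-15, 23), (14, -30)) = 60.4152
d((-15, 23), (22, 16)) = 37.6563
d((3, -27), (9, -12)) = 16.1555
d((3, -27), (12, 8)) = 36.1386
d((3, -27), (14, -30)) = 11.4018
d((3, -27), (22, 16)) = 47.0106
d((9, -12), (12, 8)) = 20.2237
d((9, -12), (14, -30)) = 18.6815
d((9, -12), (22, 16)) = 30.8707
d((12, 8), (14, -30)) = 38.0526
d((12, 8), (22, 16)) = 12.8062
d((14, -30), (22, 16)) = 46.6905

Closest pair: (6, 12) and (12, 8) with distance 7.2111

The closest pair is (6, 12) and (12, 8) with Euclidean distance 7.2111. For 9 points, brute-force pairwise comparison is shown above. For large n, the divide-and-conquer algorithm (sort by x, recurse on halves, check the dividing strip) achieves O(n log n).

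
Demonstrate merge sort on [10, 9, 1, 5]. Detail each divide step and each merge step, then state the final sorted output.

Merge sort trace:

Split: [10, 9, 1, 5] -> [10, 9] and [1, 5]
  Split: [10, 9] -> [10] and [9]
  Merge: [10] + [9] -> [9, 10]
  Split: [1, 5] -> [1] and [5]
  Merge: [1] + [5] -> [1, 5]
Merge: [9, 10] + [1, 5] -> [1, 5, 9, 10]

Final sorted array: [1, 5, 9, 10]

The merge sort proceeds by recursively splitting the array and merging sorted halves.
After all merges, the sorted array is [1, 5, 9, 10].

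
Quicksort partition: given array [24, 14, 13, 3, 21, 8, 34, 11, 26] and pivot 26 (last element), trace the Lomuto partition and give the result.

Lomuto partition with pivot = 26:

Initial array: [24, 14, 13, 3, 21, 8, 34, 11, 26]

arr[0]=24 <= 26: swap with position 0, array becomes [24, 14, 13, 3, 21, 8, 34, 11, 26]
arr[1]=14 <= 26: swap with position 1, array becomes [24, 14, 13, 3, 21, 8, 34, 11, 26]
arr[2]=13 <= 26: swap with position 2, array becomes [24, 14, 13, 3, 21, 8, 34, 11, 26]
arr[3]=3 <= 26: swap with position 3, array becomes [24, 14, 13, 3, 21, 8, 34, 11, 26]
arr[4]=21 <= 26: swap with position 4, array becomes [24, 14, 13, 3, 21, 8, 34, 11, 26]
arr[5]=8 <= 26: swap with position 5, array becomes [24, 14, 13, 3, 21, 8, 34, 11, 26]
arr[6]=34 > 26: no swap
arr[7]=11 <= 26: swap with position 6, array becomes [24, 14, 13, 3, 21, 8, 11, 34, 26]

Place pivot at position 7: [24, 14, 13, 3, 21, 8, 11, 26, 34]
Pivot position: 7

After partitioning with pivot 26, the array becomes [24, 14, 13, 3, 21, 8, 11, 26, 34]. The pivot is placed at index 7. All elements to the left of the pivot are <= 26, and all elements to the right are > 26.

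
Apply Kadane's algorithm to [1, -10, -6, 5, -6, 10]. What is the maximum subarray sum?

Using Kadane's algorithm on [1, -10, -6, 5, -6, 10]:

Scanning through the array:
Position 1 (value -10): max_ending_here = -9, max_so_far = 1
Position 2 (value -6): max_ending_here = -6, max_so_far = 1
Position 3 (value 5): max_ending_here = 5, max_so_far = 5
Position 4 (value -6): max_ending_here = -1, max_so_far = 5
Position 5 (value 10): max_ending_here = 10, max_so_far = 10

Maximum subarray: [10]
Maximum sum: 10

The maximum subarray is [10] with sum 10. This subarray runs from index 5 to index 5.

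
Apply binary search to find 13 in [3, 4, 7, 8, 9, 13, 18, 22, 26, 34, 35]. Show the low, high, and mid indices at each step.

Binary search for 13 in [3, 4, 7, 8, 9, 13, 18, 22, 26, 34, 35]:

lo=0, hi=10, mid=5, arr[mid]=13 -> Found target at index 5!

Binary search finds 13 at index 5 after 1 comparisons. The search repeatedly halves the search space by comparing with the middle element.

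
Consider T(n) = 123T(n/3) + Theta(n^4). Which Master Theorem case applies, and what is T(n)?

Master Theorem for T(n) = 123T(n/3) + O(n^4):

a = 123, b = 3, c = 4
log_b(a) = log_3(123) = 4.3802

Case 1: c = 4 < log_3(123) = 4.3802
T(n) = O(n^(log_3 123))

For T(n) = 123T(n/3) + O(n^4): log_3(123) = 4.3802. This is Case 1 of the Master Theorem (c < log_b(a), work dominated by leaves), giving O(n^(log_3 123)).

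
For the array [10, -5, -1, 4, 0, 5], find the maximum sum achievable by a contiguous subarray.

Using Kadane's algorithm on [10, -5, -1, 4, 0, 5]:

Scanning through the array:
Position 1 (value -5): max_ending_here = 5, max_so_far = 10
Position 2 (value -1): max_ending_here = 4, max_so_far = 10
Position 3 (value 4): max_ending_here = 8, max_so_far = 10
Position 4 (value 0): max_ending_here = 8, max_so_far = 10
Position 5 (value 5): max_ending_here = 13, max_so_far = 13

Maximum subarray: [10, -5, -1, 4, 0, 5]
Maximum sum: 13

The maximum subarray is [10, -5, -1, 4, 0, 5] with sum 13. This subarray runs from index 0 to index 5.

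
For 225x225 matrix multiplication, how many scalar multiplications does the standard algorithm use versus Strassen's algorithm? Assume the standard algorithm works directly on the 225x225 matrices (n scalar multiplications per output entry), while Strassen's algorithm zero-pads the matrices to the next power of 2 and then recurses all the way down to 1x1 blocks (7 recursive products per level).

Matrix multiplication for 225x225 matrices:

Strassen's algorithm requires power-of-2 dimensions. Pad 225x225 to 256x256 (next power of 2).

Standard algorithm: 225^3 = 11390625 multiplications
Strassen's algorithm: 7^(log2(256)) = 7^8 = 5764801 multiplications
Savings: 11390625 - 5764801 = 5625824 multiplications

Standard: 11390625 multiplications (225^3). Strassen: 5764801 multiplications (7^8, after padding to 256x256). Strassen reduces 8 recursive multiplications to 7 at each level.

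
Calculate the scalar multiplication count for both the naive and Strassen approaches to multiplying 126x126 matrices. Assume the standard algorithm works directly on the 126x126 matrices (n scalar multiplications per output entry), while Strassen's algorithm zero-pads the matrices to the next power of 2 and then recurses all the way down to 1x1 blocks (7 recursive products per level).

Matrix multiplication for 126x126 matrices:

Strassen's algorithm requires power-of-2 dimensions. Pad 126x126 to 128x128 (next power of 2).

Standard algorithm: 126^3 = 2000376 multiplications
Strassen's algorithm: 7^(log2(128)) = 7^7 = 823543 multiplications
Savings: 2000376 - 823543 = 1176833 multiplications

Standard: 2000376 multiplications (126^3). Strassen: 823543 multiplications (7^7, after padding to 128x128). Strassen reduces 8 recursive multiplications to 7 at each level.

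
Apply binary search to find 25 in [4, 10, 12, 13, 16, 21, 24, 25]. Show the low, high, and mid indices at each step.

Binary search for 25 in [4, 10, 12, 13, 16, 21, 24, 25]:

lo=0, hi=7, mid=3, arr[mid]=13 -> 13 < 25, search right half
lo=4, hi=7, mid=5, arr[mid]=21 -> 21 < 25, search right half
lo=6, hi=7, mid=6, arr[mid]=24 -> 24 < 25, search right half
lo=7, hi=7, mid=7, arr[mid]=25 -> Found target at index 7!

Binary search finds 25 at index 7 after 4 comparisons. The search repeatedly halves the search space by comparing with the middle element.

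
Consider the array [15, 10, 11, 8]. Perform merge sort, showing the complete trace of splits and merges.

Merge sort trace:

Split: [15, 10, 11, 8] -> [15, 10] and [11, 8]
  Split: [15, 10] -> [15] and [10]
  Merge: [15] + [10] -> [10, 15]
  Split: [11, 8] -> [11] and [8]
  Merge: [11] + [8] -> [8, 11]
Merge: [10, 15] + [8, 11] -> [8, 10, 11, 15]

Final sorted array: [8, 10, 11, 15]

The merge sort proceeds by recursively splitting the array and merging sorted halves.
After all merges, the sorted array is [8, 10, 11, 15].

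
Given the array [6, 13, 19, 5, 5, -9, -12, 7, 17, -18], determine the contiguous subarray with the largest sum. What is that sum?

Using Kadane's algorithm on [6, 13, 19, 5, 5, -9, -12, 7, 17, -18]:

Scanning through the array:
Position 1 (value 13): max_ending_here = 19, max_so_far = 19
Position 2 (value 19): max_ending_here = 38, max_so_far = 38
Position 3 (value 5): max_ending_here = 43, max_so_far = 43
Position 4 (value 5): max_ending_here = 48, max_so_far = 48
Position 5 (value -9): max_ending_here = 39, max_so_far = 48
Position 6 (value -12): max_ending_here = 27, max_so_far = 48
Position 7 (value 7): max_ending_here = 34, max_so_far = 48
Position 8 (value 17): max_ending_here = 51, max_so_far = 51
Position 9 (value -18): max_ending_here = 33, max_so_far = 51

Maximum subarray: [6, 13, 19, 5, 5, -9, -12, 7, 17]
Maximum sum: 51

The maximum subarray is [6, 13, 19, 5, 5, -9, -12, 7, 17] with sum 51. This subarray runs from index 0 to index 8.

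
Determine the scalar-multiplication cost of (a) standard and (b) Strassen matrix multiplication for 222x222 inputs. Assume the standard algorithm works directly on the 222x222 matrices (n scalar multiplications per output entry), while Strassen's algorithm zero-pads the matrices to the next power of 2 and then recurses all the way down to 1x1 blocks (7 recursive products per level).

Matrix multiplication for 222x222 matrices:

Strassen's algorithm requires power-of-2 dimensions. Pad 222x222 to 256x256 (next power of 2).

Standard algorithm: 222^3 = 10941048 multiplications
Strassen's algorithm: 7^(log2(256)) = 7^8 = 5764801 multiplications
Savings: 10941048 - 5764801 = 5176247 multiplications

Standard: 10941048 multiplications (222^3). Strassen: 5764801 multiplications (7^8, after padding to 256x256). Strassen reduces 8 recursive multiplications to 7 at each level.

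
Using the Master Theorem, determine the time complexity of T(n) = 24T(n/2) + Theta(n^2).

Master Theorem for T(n) = 24T(n/2) + O(n^2):

a = 24, b = 2, c = 2
log_b(a) = log_2(24) = 4.5850

Case 1: c = 2 < log_2(24) = 4.5850
T(n) = O(n^(log_2 24))

For T(n) = 24T(n/2) + O(n^2): log_2(24) = 4.5850. This is Case 1 of the Master Theorem (c < log_b(a), work dominated by leaves), giving O(n^(log_2 24)).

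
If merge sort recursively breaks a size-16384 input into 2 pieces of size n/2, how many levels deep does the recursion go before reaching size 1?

For divide and conquer with division factor 2:

Problem sizes at each level:
Level 0: 16384
Level 1: 8192
Level 2: 4096
Level 3: 2048
Level 4: 1024
Level 5: 512
Level 6: 256
Level 7: 128
Level 8: 64
Level 9: 32
Level 10: 16
Level 11: 8
Level 12: 4
Level 13: 2
Level 14: 1

The root is level 0 and the size-1 base case is level 14 (the tree spans levels 0 through 14, i.e. 15 levels counting the root), so the depth is the number of divisions: log_2(16384) = 14

The recursion tree depth is log_2(16384) = 14. At each level, the problem size is divided by 2, so it takes 14 divisions to reduce to a base case of size 1. The algorithm makes 2 recursive calls at each level.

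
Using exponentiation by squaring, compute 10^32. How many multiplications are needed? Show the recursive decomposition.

Computing 10^32 by squaring (build up from 10^1; each line after the first costs one multiplication):

10^1 = 10
10^2 = (10^1)^2 = 10^2 = 100
10^4 = (10^2)^2 = 100^2 = 10000
10^8 = (10^4)^2 = 10000^2 = 100000000
10^16 = (10^8)^2 = 100000000^2 = 10000000000000000
10^32 = (10^16)^2 = 10000000000000000^2 = 100000000000000000000000000000000

Result: 100000000000000000000000000000000
Multiplications needed: 5 (5 lines after 10^1)

10^32 = 100000000000000000000000000000000. Using exponentiation by squaring, this requires 5 multiplications. The key idea: if the exponent is even, square the half-power; if odd, multiply by the base once.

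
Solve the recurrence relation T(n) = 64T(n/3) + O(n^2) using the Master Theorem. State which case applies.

Master Theorem for T(n) = 64T(n/3) + O(n^2):

a = 64, b = 3, c = 2
log_b(a) = log_3(64) = 3.7856

Case 1: c = 2 < log_3(64) = 3.7856
T(n) = O(n^(log_3 64))

For T(n) = 64T(n/3) + O(n^2): log_3(64) = 3.7856. This is Case 1 of the Master Theorem (c < log_b(a), work dominated by leaves), giving O(n^(log_3 64)).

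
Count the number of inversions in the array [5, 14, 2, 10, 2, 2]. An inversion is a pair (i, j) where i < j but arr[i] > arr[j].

Finding inversions in [5, 14, 2, 10, 2, 2]:

(0, 2): arr[0]=5 > arr[2]=2
(0, 4): arr[0]=5 > arr[4]=2
(0, 5): arr[0]=5 > arr[5]=2
(1, 2): arr[1]=14 > arr[2]=2
(1, 3): arr[1]=14 > arr[3]=10
(1, 4): arr[1]=14 > arr[4]=2
(1, 5): arr[1]=14 > arr[5]=2
(3, 4): arr[3]=10 > arr[4]=2
(3, 5): arr[3]=10 > arr[5]=2

Total inversions: 9

The array has 9 inversion(s): (0,2), (0,4), (0,5), (1,2), (1,3), (1,4), (1,5), (3,4), (3,5). Each pair (i,j) satisfies i < j and arr[i] > arr[j].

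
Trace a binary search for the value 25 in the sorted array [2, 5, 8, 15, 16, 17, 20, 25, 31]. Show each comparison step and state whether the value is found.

Binary search for 25 in [2, 5, 8, 15, 16, 17, 20, 25, 31]:

lo=0, hi=8, mid=4, arr[mid]=16 -> 16 < 25, search right half
lo=5, hi=8, mid=6, arr[mid]=20 -> 20 < 25, search right half
lo=7, hi=8, mid=7, arr[mid]=25 -> Found target at index 7!

Binary search finds 25 at index 7 after 3 comparisons. The search repeatedly halves the search space by comparing with the middle element.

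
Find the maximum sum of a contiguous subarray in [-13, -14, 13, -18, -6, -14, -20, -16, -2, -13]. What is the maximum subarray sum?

Using Kadane's algorithm on [-13, -14, 13, -18, -6, -14, -20, -16, -2, -13]:

Scanning through the array:
Position 1 (value -14): max_ending_here = -14, max_so_far = -13
Position 2 (value 13): max_ending_here = 13, max_so_far = 13
Position 3 (value -18): max_ending_here = -5, max_so_far = 13
Position 4 (value -6): max_ending_here = -6, max_so_far = 13
Position 5 (value -14): max_ending_here = -14, max_so_far = 13
Position 6 (value -20): max_ending_here = -20, max_so_far = 13
Position 7 (value -16): max_ending_here = -16, max_so_far = 13
Position 8 (value -2): max_ending_here = -2, max_so_far = 13
Position 9 (value -13): max_ending_here = -13, max_so_far = 13

Maximum subarray: [13]
Maximum sum: 13

The maximum subarray is [13] with sum 13. This subarray runs from index 2 to index 2.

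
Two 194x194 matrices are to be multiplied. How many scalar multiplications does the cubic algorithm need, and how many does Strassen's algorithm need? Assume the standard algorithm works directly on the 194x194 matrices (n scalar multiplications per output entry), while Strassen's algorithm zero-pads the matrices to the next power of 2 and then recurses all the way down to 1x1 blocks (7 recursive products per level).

Matrix multiplication for 194x194 matrices:

Strassen's algorithm requires power-of-2 dimensions. Pad 194x194 to 256x256 (next power of 2).

Standard algorithm: 194^3 = 7301384 multiplications
Strassen's algorithm: 7^(log2(256)) = 7^8 = 5764801 multiplications
Savings: 7301384 - 5764801 = 1536583 multiplications

Standard: 7301384 multiplications (194^3). Strassen: 5764801 multiplications (7^8, after padding to 256x256). Strassen reduces 8 recursive multiplications to 7 at each level.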